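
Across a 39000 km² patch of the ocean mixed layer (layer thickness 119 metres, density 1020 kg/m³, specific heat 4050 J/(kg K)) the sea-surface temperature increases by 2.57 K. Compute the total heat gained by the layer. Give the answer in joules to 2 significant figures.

4.9×10^19 J

Areal heat capacity C = ρ c_p D = 1020 × 4050 × 119 = 4.92×10^8 J/(m²·K).
Heat per unit area: q = C ΔT = 4.92×10^8 × 2.57 = 1.26×10^9 J/m².
Total heat: Q = q × A = 1.26×10^9 × (39000 × 10⁶ m²) = 4.93×10^19 J.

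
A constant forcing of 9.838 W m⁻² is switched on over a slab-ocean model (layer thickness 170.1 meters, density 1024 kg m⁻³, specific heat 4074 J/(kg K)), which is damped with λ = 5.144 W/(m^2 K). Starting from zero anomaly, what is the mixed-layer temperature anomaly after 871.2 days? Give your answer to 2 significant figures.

Areal heat capacity C = ρ c_p D = 1024 × 4074 × 170.1 = 7.10×10^8 J m⁻² K⁻¹.
τ = C / λ = 7.10×10^8 / 5.144 = 1.38×10^8 s.
Equilibrium anomaly ΔT_eq = F / λ = 9.838 / 5.144 = 1.91 K.
t = 871.2 days = 7.53×10^7 s, so t/τ = 0.546.
ΔT(t) = ΔT_eq (1 − e^(−t/τ)) = 1.91 × (1 − e^−0.546) = 0.804 K.

0.80 K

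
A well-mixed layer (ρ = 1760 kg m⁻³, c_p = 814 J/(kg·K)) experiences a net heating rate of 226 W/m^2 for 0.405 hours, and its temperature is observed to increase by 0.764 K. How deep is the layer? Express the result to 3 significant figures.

0.301 m

Heat input Q = F Δt = 226 × 1460 s = 3.30×10^5 J/m².
Required areal heat capacity C = Q / ΔT = 4.31×10^5 J/(m²·K).
Depth D = C / (ρ c_p) = 4.31×10^5 / (1760 × 814) = 0.301 m.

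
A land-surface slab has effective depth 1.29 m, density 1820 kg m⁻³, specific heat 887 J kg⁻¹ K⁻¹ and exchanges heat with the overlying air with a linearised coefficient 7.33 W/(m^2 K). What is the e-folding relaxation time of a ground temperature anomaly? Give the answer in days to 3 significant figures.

Areal heat capacity C = ρ c_p D = 1820 × 887 × 1.29 = 2.08×10^6 J m⁻² K⁻¹.
Relaxation time τ = C / λ = 2.08×10^6 / 7.33 = 2.84×10^5 s.
In days: 2.84×10^5 s / (86400 s/day) = 3.29 days.

3.29 days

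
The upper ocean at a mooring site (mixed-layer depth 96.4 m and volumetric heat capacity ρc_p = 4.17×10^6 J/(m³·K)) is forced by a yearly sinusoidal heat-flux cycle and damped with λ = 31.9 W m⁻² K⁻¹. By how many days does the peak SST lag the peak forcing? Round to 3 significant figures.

69.2 days

Areal heat capacity C = ρc_p × D = 4.17×10^6 × 96.4 = 4.02×10^8 J m⁻² K⁻¹.
ω = 2π / 3.15×10^7 s = 1.99×10^-7 s⁻¹.
Phase lag φ = arctan(Cω/λ) = arctan(80.1/31.9) = 1.19 rad.
Time lag = φ / ω = 1.19 / 1.99×10^-7 = 5.98×10^6 s = 69.2 days.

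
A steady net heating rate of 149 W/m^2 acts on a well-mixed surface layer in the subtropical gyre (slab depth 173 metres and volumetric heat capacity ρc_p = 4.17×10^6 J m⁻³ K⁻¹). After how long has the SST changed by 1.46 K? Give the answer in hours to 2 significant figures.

Areal heat capacity C = ρc_p × D = 4.17×10^6 × 173 = 7.21×10^8 J m⁻² K⁻¹.
Time required: Δt = C ΔT / F = 7.21×10^8 × 1.46 / 149 = 7.07×10^6 s.
In hours: 7.07×10^6 s / (3600 s/hour) = 1960 hours.

2000 hours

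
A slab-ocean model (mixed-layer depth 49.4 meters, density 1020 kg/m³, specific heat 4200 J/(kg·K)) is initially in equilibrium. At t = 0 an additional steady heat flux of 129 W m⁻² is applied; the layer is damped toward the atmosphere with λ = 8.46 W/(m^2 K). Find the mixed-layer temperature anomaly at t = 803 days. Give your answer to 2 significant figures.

14 K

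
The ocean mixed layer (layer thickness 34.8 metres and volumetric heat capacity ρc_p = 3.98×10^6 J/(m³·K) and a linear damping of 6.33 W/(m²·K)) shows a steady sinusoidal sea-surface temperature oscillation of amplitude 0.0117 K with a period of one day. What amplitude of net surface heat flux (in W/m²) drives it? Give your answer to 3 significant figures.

118

Areal heat capacity C = ρc_p × D = 3.98×10^6 × 34.8 = 1.39×10^8 J/(m²·K).
ω = 2π / 86400 s = 7.27×10^-5 s⁻¹.
√((Cω)² + λ²) = √((10100)² + 6.33²) = 10100 W/(m²·K).
F₀ = A × √((Cω)²+λ²) = 0.0117 × 10100 = 118 W/m².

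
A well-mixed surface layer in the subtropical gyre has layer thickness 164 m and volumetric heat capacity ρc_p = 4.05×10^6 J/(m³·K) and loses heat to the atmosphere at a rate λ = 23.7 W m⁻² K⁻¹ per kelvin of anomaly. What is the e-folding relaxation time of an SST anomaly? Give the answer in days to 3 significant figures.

Areal heat capacity C = ρc_p × D = 4.05×10^6 × 164 = 6.64×10^8 J m⁻² K⁻¹.
Relaxation time τ = C / λ = 6.64×10^8 / 23.7 = 2.80×10^7 s.
In days: 2.80×10^7 s / (86400 s/day) = 324 days.

324 days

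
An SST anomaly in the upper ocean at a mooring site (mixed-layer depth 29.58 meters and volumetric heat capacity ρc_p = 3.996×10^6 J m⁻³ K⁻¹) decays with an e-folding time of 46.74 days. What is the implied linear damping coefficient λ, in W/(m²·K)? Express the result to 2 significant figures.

Areal heat capacity C = ρc_p × D = 3.996×10^6 × 29.58 = 1.18×10^8 J/(m^2 K).
τ = 46.74 days = 4.04×10^6 s.
λ = C / τ = 1.18×10^8 / 4.04×10^6 = 29.3 W/(m²·K).

29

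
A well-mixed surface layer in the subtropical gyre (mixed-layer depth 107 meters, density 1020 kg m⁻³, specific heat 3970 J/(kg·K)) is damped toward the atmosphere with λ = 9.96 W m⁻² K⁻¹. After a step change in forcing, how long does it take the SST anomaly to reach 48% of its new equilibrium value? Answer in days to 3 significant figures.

329 days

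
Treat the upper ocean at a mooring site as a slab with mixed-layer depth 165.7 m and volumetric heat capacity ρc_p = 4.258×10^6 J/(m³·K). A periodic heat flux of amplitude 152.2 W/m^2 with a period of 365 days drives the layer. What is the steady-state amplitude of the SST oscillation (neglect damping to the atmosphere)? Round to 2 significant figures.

Areal heat capacity C = ρc_p × D = 4.258×10^6 × 165.7 = 7.06×10^8 J/(m^2 K).
Angular frequency ω = 2π / T = 2π / 3.15×10^7 s = 1.99×10^-7 s⁻¹.
Cω = 7.06×10^8 × 1.99×10^-7 = 141 W/(m²·K).
Amplitude A = F₀ / (Cω) = 152.2 / 141 = 1.08 K.

1.1 K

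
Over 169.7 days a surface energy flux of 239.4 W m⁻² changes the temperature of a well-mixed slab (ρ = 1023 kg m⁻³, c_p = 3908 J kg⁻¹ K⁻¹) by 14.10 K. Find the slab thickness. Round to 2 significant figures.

Heat input Q = F Δt = 239.4 × 1.47×10^7 s = 3.51×10^9 J/m².
Required areal heat capacity C = Q / ΔT = 2.49×10^8 J/(m²·K).
Depth D = C / (ρ c_p) = 2.49×10^8 / (1023 × 3908) = 62.3 m.

62 m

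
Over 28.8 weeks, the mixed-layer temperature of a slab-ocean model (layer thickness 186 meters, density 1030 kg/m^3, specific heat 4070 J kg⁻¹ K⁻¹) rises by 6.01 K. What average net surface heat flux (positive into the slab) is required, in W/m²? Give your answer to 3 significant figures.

269

Areal heat capacity C = ρ c_p D = 1030 × 4070 × 186 = 7.80×10^8 J/(m²·K).
Required heat per unit area: Q = C ΔT = 7.80×10^8 × 6.01 = 4.69×10^9 J/m².
Flux F = Q / Δt = 4.69×10^9 / 1.74×10^7 s = 269 W/m².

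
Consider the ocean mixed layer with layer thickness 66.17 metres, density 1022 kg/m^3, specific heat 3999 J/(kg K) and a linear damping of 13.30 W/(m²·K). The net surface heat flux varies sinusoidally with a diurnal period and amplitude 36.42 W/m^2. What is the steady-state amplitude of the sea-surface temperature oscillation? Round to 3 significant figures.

0.00185 K

Areal heat capacity C = ρ c_p D = 1022 × 3999 × 66.17 = 2.70×10^8 J/(m²·K).
Angular frequency ω = 2π / T = 2π / 86400 s = 7.27×10^-5 s⁻¹.
√((Cω)² + λ²) = √((19700)² + 13.30²) = 19700 W/(m²·K).
Amplitude A = F₀ / √((Cω)²+λ²) = 36.42 / 19700 = 0.00185 K.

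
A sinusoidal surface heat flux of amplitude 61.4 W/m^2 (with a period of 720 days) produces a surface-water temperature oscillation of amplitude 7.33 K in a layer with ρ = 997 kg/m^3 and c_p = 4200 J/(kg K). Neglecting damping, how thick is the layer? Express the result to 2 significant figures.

20 m

ω = 2π / 6.22×10^7 s = 1.01×10^-7 s⁻¹.
Required C = F₀ / (A ω) = 61.4 / (7.33 × 1.01×10^-7) = 8.29×10^7 J/(m²·K).
D = C / (ρ c_p) = 8.29×10^7 / (997 × 4200) = 19.8 m.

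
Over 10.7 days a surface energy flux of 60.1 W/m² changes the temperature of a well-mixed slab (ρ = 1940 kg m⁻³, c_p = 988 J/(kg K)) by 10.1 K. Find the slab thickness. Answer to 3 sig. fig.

2.87 m

Heat input Q = F Δt = 60.1 × 9.24×10^5 s = 5.56×10^7 J/m².
Required areal heat capacity C = Q / ΔT = 5.50×10^6 J/(m²·K).
Depth D = C / (ρ c_p) = 5.50×10^6 / (1940 × 988) = 2.87 m.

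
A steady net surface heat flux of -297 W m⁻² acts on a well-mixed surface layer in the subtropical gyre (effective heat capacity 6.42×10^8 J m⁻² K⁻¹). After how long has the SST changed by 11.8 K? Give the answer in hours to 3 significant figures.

Areal heat capacity C = 6.42×10^8 J m⁻² K⁻¹ (given).
Time required: Δt = C ΔT / F = 6.42×10^8 × -11.8 / -297 = 2.55×10^7 s.
In hours: 2.55×10^7 s / (3600 s/hour) = 7090 hours.

7090 hours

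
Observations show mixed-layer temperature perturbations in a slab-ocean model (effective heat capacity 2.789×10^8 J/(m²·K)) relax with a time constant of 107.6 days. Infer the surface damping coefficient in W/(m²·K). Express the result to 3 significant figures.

30.0

Areal heat capacity C = 2.789×10^8 J/(m²·K) (given).
τ = 107.6 days = 9.30×10^6 s.
λ = C / τ = 2.79×10^8 / 9.30×10^6 = 30.0 W/(m²·K).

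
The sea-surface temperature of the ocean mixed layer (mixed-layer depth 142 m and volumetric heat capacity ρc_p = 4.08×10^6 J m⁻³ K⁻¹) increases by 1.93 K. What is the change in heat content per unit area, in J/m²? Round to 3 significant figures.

Areal heat capacity C = ρc_p × D = 4.08×10^6 × 142 = 5.79×10^8 J/(m²·K).
ΔQ = C ΔT = 5.79×10^8 × 1.93 = 1.12×10^9 J/m².

1.12×10^9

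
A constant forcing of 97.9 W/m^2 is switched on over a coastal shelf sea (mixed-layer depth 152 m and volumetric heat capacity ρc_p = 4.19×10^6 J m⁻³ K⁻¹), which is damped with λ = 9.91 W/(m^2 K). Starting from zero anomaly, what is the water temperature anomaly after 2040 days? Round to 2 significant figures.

Areal heat capacity C = ρc_p × D = 4.19×10^6 × 152 = 6.37×10^8 J/(m²·K).
τ = C / λ = 6.37×10^8 / 9.91 = 6.43×10^7 s.
Equilibrium anomaly ΔT_eq = F / λ = 97.9 / 9.91 = 9.88 K.
t = 2040 days = 1.76×10^8 s, so t/τ = 2.74.
ΔT(t) = ΔT_eq (1 − e^(−t/τ)) = 9.88 × (1 − e^−2.74) = 9.24 K.

9.2 K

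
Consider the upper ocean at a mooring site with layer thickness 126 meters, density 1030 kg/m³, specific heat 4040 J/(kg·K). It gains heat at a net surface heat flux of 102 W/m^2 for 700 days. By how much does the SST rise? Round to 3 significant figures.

Areal heat capacity C = ρ c_p D = 1030 × 4040 × 126 = 5.24×10^8 J/(m²·K).
Net heat input Q = F Δt = 102 × (700 days × 86400 s/day) = 6.17×10^9 J/m².
ΔT = Q / C = 6.17×10^9 / 5.24×10^8 = 11.8 K.

11.8 K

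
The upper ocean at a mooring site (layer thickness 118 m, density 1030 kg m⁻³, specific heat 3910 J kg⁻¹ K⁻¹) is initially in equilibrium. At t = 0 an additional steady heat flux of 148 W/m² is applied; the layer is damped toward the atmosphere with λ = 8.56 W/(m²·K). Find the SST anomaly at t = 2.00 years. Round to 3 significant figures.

Areal heat capacity C = ρ c_p D = 1030 × 3910 × 118 = 4.75×10^8 J/(m²·K).
τ = C / λ = 4.75×10^8 / 8.56 = 5.55×10^7 s.
Equilibrium anomaly ΔT_eq = F / λ = 148 / 8.56 = 17.3 K.
t = 2.00 years = 6.31×10^7 s, so t/τ = 1.14.
ΔT(t) = ΔT_eq (1 − e^(−t/τ)) = 17.3 × (1 − e^−1.14) = 11.7 K.

11.7 K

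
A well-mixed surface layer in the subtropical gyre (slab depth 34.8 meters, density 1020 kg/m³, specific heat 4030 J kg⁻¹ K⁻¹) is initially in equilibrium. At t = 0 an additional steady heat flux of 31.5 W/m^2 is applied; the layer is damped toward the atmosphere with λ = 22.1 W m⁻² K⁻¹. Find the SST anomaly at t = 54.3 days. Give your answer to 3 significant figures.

0.735 K

Areal heat capacity C = ρ c_p D = 1020 × 4030 × 34.8 = 1.43×10^8 J m⁻² K⁻¹.
τ = C / λ = 1.43×10^8 / 22.1 = 6.47×10^6 s.
Equilibrium anomaly ΔT_eq = F / λ = 31.5 / 22.1 = 1.43 K.
t = 54.3 days = 4.69×10^6 s, so t/τ = 0.725.
ΔT(t) = ΔT_eq (1 − e^(−t/τ)) = 1.43 × (1 − e^−0.725) = 0.735 K.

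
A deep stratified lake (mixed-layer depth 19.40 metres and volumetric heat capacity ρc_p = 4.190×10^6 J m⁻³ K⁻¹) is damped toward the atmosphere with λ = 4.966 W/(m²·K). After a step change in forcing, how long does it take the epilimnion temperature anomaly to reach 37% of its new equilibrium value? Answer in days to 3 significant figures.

Areal heat capacity C = ρc_p × D = 4.190×10^6 × 19.40 = 8.13×10^7 J m⁻² K⁻¹.
τ = C / λ = 8.13×10^7 / 4.966 = 1.64×10^7 s.
Fraction reached: 1 − e^(−t/τ) = 0.37 ⇒ t = −τ ln(1 − 0.37) = τ × 0.462.
t = 7.56×10^6 s = 87.5 days.

87.5 days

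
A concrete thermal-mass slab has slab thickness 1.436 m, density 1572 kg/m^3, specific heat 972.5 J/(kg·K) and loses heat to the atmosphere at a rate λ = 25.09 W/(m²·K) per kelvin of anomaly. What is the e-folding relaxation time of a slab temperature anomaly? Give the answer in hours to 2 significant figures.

Areal heat capacity C = ρ c_p D = 1572 × 972.5 × 1.436 = 2.20×10^6 J m⁻² K⁻¹.
Relaxation time τ = C / λ = 2.20×10^6 / 25.09 = 87500 s.
In hours: 87500 s / (3600 s/hour) = 24.3 hours.

24 hours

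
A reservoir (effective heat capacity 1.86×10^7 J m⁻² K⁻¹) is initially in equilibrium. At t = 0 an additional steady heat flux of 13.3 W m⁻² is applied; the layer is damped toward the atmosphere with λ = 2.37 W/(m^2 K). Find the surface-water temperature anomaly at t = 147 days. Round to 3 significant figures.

4.50 K

Areal heat capacity C = 1.86×10^7 J m⁻² K⁻¹ (given).
τ = C / λ = 1.86×10^7 / 2.37 = 7.85×10^6 s.
Equilibrium anomaly ΔT_eq = F / λ = 13.3 / 2.37 = 5.61 K.
t = 147 days = 1.27×10^7 s, so t/τ = 1.62.
ΔT(t) = ΔT_eq (1 − e^(−t/τ)) = 5.61 × (1 − e^−1.62) = 4.50 K.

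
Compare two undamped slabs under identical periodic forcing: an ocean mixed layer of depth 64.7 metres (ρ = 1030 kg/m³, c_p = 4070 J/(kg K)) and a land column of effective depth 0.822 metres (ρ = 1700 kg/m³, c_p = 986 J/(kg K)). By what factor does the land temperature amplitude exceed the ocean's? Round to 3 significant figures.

197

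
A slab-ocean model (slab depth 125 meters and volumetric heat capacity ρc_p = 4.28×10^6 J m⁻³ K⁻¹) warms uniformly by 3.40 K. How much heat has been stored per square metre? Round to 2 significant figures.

1.8×10^9

Areal heat capacity C = ρc_p × D = 4.28×10^6 × 125 = 5.35×10^8 J m⁻² K⁻¹.
ΔQ = C ΔT = 5.35×10^8 × 3.40 = 1.82×10^9 J/m².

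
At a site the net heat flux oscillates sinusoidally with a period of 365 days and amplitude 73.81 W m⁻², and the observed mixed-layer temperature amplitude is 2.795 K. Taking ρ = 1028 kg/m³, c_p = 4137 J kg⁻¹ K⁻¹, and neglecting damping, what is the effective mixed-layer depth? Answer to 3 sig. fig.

31.2 m

ω = 2π / 3.15×10^7 s = 1.99×10^-7 s⁻¹.
Required C = F₀ / (A ω) = 73.81 / (2.795 × 1.99×10^-7) = 1.33×10^8 J/(m²·K).
D = C / (ρ c_p) = 1.33×10^8 / (1028 × 4137) = 31.2 m.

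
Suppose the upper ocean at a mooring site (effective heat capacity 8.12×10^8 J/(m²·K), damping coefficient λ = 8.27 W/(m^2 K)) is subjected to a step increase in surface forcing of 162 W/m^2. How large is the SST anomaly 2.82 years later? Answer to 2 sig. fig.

12 K

Areal heat capacity C = 8.12×10^8 J/(m²·K) (given).
τ = C / λ = 8.12×10^8 / 8.27 = 9.82×10^7 s.
Equilibrium anomaly ΔT_eq = F / λ = 162 / 8.27 = 19.6 K.
t = 2.82 years = 8.90×10^7 s, so t/τ = 0.906.
ΔT(t) = ΔT_eq (1 − e^(−t/τ)) = 19.6 × (1 − e^−0.906) = 11.7 K.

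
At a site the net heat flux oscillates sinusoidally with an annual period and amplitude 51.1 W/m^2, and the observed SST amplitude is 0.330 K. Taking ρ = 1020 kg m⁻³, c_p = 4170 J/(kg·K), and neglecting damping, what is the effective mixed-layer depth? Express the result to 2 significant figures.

180 m

ω = 2π / 3.15×10^7 s = 1.99×10^-7 s⁻¹.
Required C = F₀ / (A ω) = 51.1 / (0.330 × 1.99×10^-7) = 7.77×10^8 J/(m²·K).
D = C / (ρ c_p) = 7.77×10^8 / (1020 × 4170) = 183 m.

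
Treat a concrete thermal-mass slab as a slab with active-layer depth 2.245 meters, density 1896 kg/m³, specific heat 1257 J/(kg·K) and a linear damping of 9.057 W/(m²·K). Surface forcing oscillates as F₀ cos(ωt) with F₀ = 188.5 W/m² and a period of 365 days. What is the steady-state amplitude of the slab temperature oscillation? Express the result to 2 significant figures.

21 K

Areal heat capacity C = ρ c_p D = 1896 × 1257 × 2.245 = 5.35×10^6 J/(m²·K).
Angular frequency ω = 2π / T = 2π / 3.15×10^7 s = 1.99×10^-7 s⁻¹.
√((Cω)² + λ²) = √((1.07)² + 9.057²) = 9.12 W/(m²·K).
Amplitude A = F₀ / √((Cω)²+λ²) = 188.5 / 9.12 = 20.7 K.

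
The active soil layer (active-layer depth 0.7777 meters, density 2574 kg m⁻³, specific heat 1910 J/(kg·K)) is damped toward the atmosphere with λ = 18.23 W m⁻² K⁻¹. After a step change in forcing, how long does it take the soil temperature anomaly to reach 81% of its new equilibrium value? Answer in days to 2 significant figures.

Areal heat capacity C = ρ c_p D = 2574 × 1910 × 0.7777 = 3.82×10^6 J/(m^2 K).
τ = C / λ = 3.82×10^6 / 18.23 = 2.10×10^5 s.
Fraction reached: 1 − e^(−t/τ) = 0.81 ⇒ t = −τ ln(1 − 0.81) = τ × 1.66.
t = 3.48×10^5 s = 4.03 days.

4.0 days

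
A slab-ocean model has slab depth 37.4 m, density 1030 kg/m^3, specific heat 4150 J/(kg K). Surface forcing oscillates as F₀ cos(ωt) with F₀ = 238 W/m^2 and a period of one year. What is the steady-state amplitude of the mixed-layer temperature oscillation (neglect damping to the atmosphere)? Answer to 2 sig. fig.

Areal heat capacity C = ρ c_p D = 1030 × 4150 × 37.4 = 1.60×10^8 J m⁻² K⁻¹.
Angular frequency ω = 2π / T = 2π / 3.15×10^7 s = 1.99×10^-7 s⁻¹.
Cω = 1.60×10^8 × 1.99×10^-7 = 31.9 W/(m²·K).
Amplitude A = F₀ / (Cω) = 238 / 31.9 = 7.47 K.

7.5 K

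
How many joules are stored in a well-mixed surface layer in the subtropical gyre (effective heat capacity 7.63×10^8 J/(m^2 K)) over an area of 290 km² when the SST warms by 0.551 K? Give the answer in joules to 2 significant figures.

1.2×10^17 J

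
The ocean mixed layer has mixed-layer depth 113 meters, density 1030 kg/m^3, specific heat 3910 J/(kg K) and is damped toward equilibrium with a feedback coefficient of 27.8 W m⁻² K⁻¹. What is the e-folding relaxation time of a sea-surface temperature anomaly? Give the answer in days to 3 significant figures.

189 days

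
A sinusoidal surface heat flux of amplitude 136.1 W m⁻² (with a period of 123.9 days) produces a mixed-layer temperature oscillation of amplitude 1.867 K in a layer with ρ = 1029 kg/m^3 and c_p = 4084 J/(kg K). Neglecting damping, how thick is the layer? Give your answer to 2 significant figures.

ω = 2π / 1.07×10^7 s = 5.87×10^-7 s⁻¹.
Required C = F₀ / (A ω) = 136.1 / (1.867 × 5.87×10^-7) = 1.24×10^8 J/(m²·K).
D = C / (ρ c_p) = 1.24×10^8 / (1029 × 4084) = 29.6 m.

30 m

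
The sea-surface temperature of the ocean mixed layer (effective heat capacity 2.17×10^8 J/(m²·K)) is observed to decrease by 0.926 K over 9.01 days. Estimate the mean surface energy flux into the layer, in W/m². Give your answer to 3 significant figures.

-258

Areal heat capacity C = 2.17×10^8 J/(m²·K) (given).
Required heat per unit area: Q = C ΔT = 2.17×10^8 × -0.926 = -2.01×10^8 J/m².
Flux F = Q / Δt = -2.01×10^8 / 7.78×10^5 s = -258 W/m².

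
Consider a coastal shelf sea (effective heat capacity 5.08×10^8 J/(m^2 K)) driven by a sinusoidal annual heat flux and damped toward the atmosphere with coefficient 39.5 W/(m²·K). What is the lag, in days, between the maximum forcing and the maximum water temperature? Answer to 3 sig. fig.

Areal heat capacity C = 5.08×10^8 J/(m^2 K) (given).
ω = 2π / 3.15×10^7 s = 1.99×10^-7 s⁻¹.
Phase lag φ = arctan(Cω/λ) = arctan(101/39.5) = 1.20 rad.
Time lag = φ / ω = 1.20 / 1.99×10^-7 = 6.02×10^6 s = 69.6 days.

69.6 days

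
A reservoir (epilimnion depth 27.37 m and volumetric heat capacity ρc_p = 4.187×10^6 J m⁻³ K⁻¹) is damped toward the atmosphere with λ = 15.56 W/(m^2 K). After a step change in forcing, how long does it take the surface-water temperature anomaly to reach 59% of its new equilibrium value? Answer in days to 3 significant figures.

76.0 days

Areal heat capacity C = ρc_p × D = 4.187×10^6 × 27.37 = 1.15×10^8 J m⁻² K⁻¹.
τ = C / λ = 1.15×10^8 / 15.56 = 7.36×10^6 s.
Fraction reached: 1 − e^(−t/τ) = 0.59 ⇒ t = −τ ln(1 − 0.59) = τ × 0.892.
t = 6.57×10^6 s = 76.0 days.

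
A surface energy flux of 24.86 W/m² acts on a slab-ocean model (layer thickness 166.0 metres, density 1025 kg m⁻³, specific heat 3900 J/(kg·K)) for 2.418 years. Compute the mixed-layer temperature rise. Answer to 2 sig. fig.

Areal heat capacity C = ρ c_p D = 1025 × 3900 × 166.0 = 6.64×10^8 J/(m^2 K).
Net heat input Q = F Δt = 24.86 × (2.418 years × 3.156×10^7 s/year) = 1.90×10^9 J/m².
ΔT = Q / C = 1.90×10^9 / 6.64×10^8 = 2.86 K.

2.9 K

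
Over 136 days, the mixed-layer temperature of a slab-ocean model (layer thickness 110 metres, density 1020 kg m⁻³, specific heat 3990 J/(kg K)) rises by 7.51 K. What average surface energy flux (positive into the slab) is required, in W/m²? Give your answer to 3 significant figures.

Areal heat capacity C = ρ c_p D = 1020 × 3990 × 110 = 4.48×10^8 J/(m^2 K).
Required heat per unit area: Q = C ΔT = 4.48×10^8 × 7.51 = 3.36×10^9 J/m².
Flux F = Q / Δt = 3.36×10^9 / 1.18×10^7 s = 286 W/m².

286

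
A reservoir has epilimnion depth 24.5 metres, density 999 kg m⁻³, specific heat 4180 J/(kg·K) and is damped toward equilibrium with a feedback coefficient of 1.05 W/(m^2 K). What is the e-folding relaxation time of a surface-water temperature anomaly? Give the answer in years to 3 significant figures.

Areal heat capacity C = ρ c_p D = 999 × 4180 × 24.5 = 1.02×10^8 J/(m²·K).
Relaxation time τ = C / λ = 1.02×10^8 / 1.05 = 9.74×10^7 s.
In years: 9.74×10^7 s / (3.156×10^7 s/year) = 3.09 years.

3.09 years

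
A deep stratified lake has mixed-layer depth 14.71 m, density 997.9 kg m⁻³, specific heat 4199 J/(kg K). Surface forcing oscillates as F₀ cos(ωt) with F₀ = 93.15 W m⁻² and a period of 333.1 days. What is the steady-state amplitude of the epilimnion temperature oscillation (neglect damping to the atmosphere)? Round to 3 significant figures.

6.92 K

Areal heat capacity C = ρ c_p D = 997.9 × 4199 × 14.71 = 6.16×10^7 J/(m^2 K).
Angular frequency ω = 2π / T = 2π / 2.88×10^7 s = 2.18×10^-7 s⁻¹.
Cω = 6.16×10^7 × 2.18×10^-7 = 13.5 W/(m²·K).
Amplitude A = F₀ / (Cω) = 93.15 / 13.5 = 6.92 K.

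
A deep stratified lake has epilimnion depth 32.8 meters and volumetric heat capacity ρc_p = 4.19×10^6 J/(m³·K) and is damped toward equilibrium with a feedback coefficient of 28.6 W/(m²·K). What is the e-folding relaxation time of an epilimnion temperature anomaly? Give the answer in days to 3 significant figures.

55.6 days

Areal heat capacity C = ρc_p × D = 4.19×10^6 × 32.8 = 1.37×10^8 J m⁻² K⁻¹.
Relaxation time τ = C / λ = 1.37×10^8 / 28.6 = 4.81×10^6 s.
In days: 4.81×10^6 s / (86400 s/day) = 55.6 days.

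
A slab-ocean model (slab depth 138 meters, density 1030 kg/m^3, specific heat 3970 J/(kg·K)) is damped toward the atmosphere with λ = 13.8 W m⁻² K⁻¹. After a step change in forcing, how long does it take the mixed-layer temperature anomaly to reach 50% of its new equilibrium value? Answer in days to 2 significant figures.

330 days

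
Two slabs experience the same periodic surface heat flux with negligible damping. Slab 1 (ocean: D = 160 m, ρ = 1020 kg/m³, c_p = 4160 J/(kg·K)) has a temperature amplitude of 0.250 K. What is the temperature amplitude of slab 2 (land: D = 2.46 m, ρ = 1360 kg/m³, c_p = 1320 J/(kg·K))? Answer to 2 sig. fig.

38 K

C_ocean = 6.79×10^8 J/(m²·K); C_land = 4.42×10^6 J/(m²·K).
A ∝ 1/C ⇒ A_land = A_ocean × C_ocean/C_land = 0.250 × 154 = 38.4 K.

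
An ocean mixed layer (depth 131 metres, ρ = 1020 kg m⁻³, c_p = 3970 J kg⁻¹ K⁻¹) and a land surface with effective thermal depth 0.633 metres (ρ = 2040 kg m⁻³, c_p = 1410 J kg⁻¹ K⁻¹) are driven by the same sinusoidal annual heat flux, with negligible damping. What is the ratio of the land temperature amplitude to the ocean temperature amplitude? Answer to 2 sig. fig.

290

C_ocean = 1020 × 3970 × 131 = 5.30×10^8 J/(m²·K).
C_land = 2040 × 1410 × 0.633 = 1.82×10^6 J/(m²·K).
Undamped amplitude ∝ 1/C, so A_land/A_ocean = C_ocean/C_land = 291.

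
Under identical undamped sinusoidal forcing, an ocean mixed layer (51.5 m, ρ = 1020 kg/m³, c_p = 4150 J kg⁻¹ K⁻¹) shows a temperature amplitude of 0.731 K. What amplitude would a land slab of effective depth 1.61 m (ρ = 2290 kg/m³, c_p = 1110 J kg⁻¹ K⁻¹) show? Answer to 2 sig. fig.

39 K

C_ocean = 2.18×10^8 J/(m²·K); C_land = 4.09×10^6 J/(m²·K).
A ∝ 1/C ⇒ A_land = A_ocean × C_ocean/C_land = 0.731 × 53.3 = 38.9 K.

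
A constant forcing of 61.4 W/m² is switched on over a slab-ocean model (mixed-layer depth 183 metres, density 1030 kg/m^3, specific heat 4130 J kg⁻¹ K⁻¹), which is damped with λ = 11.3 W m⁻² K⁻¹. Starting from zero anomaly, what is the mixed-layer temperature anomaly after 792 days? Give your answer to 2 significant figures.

3.4 K

Areal heat capacity C = ρ c_p D = 1030 × 4130 × 183 = 7.78×10^8 J m⁻² K⁻¹.
τ = C / λ = 7.78×10^8 / 11.3 = 6.89×10^7 s.
Equilibrium anomaly ΔT_eq = F / λ = 61.4 / 11.3 = 5.43 K.
t = 792 days = 6.84×10^7 s, so t/τ = 0.993.
ΔT(t) = ΔT_eq (1 − e^(−t/τ)) = 5.43 × (1 − e^−0.993) = 3.42 K.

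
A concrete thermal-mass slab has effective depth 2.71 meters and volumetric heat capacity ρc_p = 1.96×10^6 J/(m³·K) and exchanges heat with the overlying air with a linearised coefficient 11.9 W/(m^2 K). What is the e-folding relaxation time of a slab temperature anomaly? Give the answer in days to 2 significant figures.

5.2 days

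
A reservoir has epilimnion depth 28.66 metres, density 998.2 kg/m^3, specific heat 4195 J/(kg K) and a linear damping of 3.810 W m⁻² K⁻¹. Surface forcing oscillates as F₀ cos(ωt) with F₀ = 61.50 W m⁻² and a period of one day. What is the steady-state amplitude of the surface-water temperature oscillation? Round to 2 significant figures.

0.0070 K

Areal heat capacity C = ρ c_p D = 998.2 × 4195 × 28.66 = 1.20×10^8 J/(m^2 K).
Angular frequency ω = 2π / T = 2π / 86400 s = 7.27×10^-5 s⁻¹.
√((Cω)² + λ²) = √((8730)² + 3.810²) = 8730 W/(m²·K).
Amplitude A = F₀ / √((Cω)²+λ²) = 61.50 / 8730 = 0.00705 K.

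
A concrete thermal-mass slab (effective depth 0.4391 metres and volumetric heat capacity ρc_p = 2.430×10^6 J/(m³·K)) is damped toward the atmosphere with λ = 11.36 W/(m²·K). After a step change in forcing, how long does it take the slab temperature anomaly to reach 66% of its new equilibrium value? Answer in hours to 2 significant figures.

28 hours

Areal heat capacity C = ρc_p × D = 2.430×10^6 × 0.4391 = 1.07×10^6 J m⁻² K⁻¹.
τ = C / λ = 1.07×10^6 / 11.36 = 93900 s.
Fraction reached: 1 − e^(−t/τ) = 0.66 ⇒ t = −τ ln(1 − 0.66) = τ × 1.08.
t = 1.01×10^5 s = 28.1 hours.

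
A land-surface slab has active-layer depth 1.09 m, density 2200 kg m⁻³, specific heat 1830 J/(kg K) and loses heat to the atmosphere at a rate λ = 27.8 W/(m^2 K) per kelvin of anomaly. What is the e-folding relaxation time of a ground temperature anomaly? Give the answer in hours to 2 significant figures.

Areal heat capacity C = ρ c_p D = 2200 × 1830 × 1.09 = 4.39×10^6 J/(m^2 K).
Relaxation time τ = C / λ = 4.39×10^6 / 27.8 = 1.58×10^5 s.
In hours: 1.58×10^5 s / (3600 s/hour) = 43.8 hours.

44 hours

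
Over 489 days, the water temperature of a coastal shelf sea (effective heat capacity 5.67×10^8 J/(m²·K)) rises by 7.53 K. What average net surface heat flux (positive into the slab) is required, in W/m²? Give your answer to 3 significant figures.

101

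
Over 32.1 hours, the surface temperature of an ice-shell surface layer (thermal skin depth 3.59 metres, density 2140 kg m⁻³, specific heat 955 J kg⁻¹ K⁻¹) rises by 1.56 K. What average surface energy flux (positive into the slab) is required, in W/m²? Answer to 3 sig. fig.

99.0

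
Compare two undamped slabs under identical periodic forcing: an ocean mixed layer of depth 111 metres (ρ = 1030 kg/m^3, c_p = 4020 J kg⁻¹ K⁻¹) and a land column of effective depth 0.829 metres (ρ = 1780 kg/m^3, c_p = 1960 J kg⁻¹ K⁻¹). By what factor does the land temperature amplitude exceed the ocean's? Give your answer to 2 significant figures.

C_ocean = 1030 × 4020 × 111 = 4.60×10^8 J/(m²·K).
C_land = 1780 × 1960 × 0.829 = 2.89×10^6 J/(m²·K).
Undamped amplitude ∝ 1/C, so A_land/A_ocean = C_ocean/C_land = 159.

160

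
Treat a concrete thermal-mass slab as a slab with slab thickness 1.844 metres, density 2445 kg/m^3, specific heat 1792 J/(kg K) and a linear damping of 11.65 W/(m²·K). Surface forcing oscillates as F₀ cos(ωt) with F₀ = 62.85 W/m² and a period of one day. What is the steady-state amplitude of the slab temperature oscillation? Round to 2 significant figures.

Areal heat capacity C = ρ c_p D = 2445 × 1792 × 1.844 = 8.08×10^6 J/(m^2 K).
Angular frequency ω = 2π / T = 2π / 86400 s = 7.27×10^-5 s⁻¹.
√((Cω)² + λ²) = √((588)² + 11.65²) = 588 W/(m²·K).
Amplitude A = F₀ / √((Cω)²+λ²) = 62.85 / 588 = 0.107 K.

0.11 K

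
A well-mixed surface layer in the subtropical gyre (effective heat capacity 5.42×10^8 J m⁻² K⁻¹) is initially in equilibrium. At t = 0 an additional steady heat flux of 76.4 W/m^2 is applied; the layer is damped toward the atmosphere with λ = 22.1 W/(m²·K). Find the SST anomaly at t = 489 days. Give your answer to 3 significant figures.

2.84 K

Areal heat capacity C = 5.42×10^8 J m⁻² K⁻¹ (given).
τ = C / λ = 5.42×10^8 / 22.1 = 2.45×10^7 s.
Equilibrium anomaly ΔT_eq = F / λ = 76.4 / 22.1 = 3.46 K.
t = 489 days = 4.22×10^7 s, so t/τ = 1.72.
ΔT(t) = ΔT_eq (1 − e^(−t/τ)) = 3.46 × (1 − e^−1.72) = 2.84 K.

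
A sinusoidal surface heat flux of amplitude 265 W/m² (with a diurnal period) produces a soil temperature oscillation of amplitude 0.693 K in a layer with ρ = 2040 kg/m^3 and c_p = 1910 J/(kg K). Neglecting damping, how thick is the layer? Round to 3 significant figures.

ω = 2π / 86400 s = 7.27×10^-5 s⁻¹.
Required C = F₀ / (A ω) = 265 / (0.693 × 7.27×10^-5) = 5.26×10^6 J/(m²·K).
D = C / (ρ c_p) = 5.26×10^6 / (2040 × 1910) = 1.35 m.

1.35 m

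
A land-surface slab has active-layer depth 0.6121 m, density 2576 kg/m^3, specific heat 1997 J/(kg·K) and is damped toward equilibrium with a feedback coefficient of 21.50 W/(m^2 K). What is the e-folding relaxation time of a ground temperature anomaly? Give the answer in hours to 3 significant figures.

Areal heat capacity C = ρ c_p D = 2576 × 1997 × 0.6121 = 3.15×10^6 J/(m²·K).
Relaxation time τ = C / λ = 3.15×10^6 / 21.50 = 1.46×10^5 s.
In hours: 1.46×10^5 s / (3600 s/hour) = 40.7 hours.

40.7 hours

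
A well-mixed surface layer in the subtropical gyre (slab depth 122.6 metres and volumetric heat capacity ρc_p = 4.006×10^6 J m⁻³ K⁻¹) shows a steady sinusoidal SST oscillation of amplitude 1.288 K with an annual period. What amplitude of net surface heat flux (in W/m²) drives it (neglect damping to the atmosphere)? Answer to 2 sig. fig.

Areal heat capacity C = ρc_p × D = 4.006×10^6 × 122.6 = 4.91×10^8 J/(m²·K).
ω = 2π / 3.15×10^7 s = 1.99×10^-7 s⁻¹.
Cω = 4.91×10^8 × 1.99×10^-7 = 97.9 W/(m²·K).
F₀ = A × Cω = 1.288 × 97.9 = 126 W/m².

130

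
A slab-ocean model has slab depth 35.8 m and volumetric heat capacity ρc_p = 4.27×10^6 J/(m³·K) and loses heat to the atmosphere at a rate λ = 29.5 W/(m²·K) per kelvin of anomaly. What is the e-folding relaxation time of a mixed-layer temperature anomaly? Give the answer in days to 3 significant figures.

60.0 days

Areal heat capacity C = ρc_p × D = 4.27×10^6 × 35.8 = 1.53×10^8 J/(m^2 K).
Relaxation time τ = C / λ = 1.53×10^8 / 29.5 = 5.18×10^6 s.
In days: 5.18×10^6 s / (86400 s/day) = 60.0 days.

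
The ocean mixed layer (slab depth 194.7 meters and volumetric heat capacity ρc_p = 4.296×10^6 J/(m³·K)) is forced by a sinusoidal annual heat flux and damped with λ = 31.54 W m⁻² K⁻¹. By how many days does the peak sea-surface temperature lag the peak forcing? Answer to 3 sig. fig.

Areal heat capacity C = ρc_p × D = 4.296×10^6 × 194.7 = 8.36×10^8 J/(m^2 K).
ω = 2π / 3.15×10^7 s = 1.99×10^-7 s⁻¹.
Phase lag φ = arctan(Cω/λ) = arctan(167/31.54) = 1.38 rad.
Time lag = φ / ω = 1.38 / 1.99×10^-7 = 6.95×10^6 s = 80.4 days.

80.4 days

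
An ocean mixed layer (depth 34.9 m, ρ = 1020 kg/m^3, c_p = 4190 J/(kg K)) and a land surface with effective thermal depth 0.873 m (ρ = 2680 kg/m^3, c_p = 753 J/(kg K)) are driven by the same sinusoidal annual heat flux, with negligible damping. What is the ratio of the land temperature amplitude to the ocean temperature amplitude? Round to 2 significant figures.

85

C_ocean = 1020 × 4190 × 34.9 = 1.49×10^8 J/(m²·K).
C_land = 2680 × 753 × 0.873 = 1.76×10^6 J/(m²·K).
Undamped amplitude ∝ 1/C, so A_land/A_ocean = C_ocean/C_land = 84.7.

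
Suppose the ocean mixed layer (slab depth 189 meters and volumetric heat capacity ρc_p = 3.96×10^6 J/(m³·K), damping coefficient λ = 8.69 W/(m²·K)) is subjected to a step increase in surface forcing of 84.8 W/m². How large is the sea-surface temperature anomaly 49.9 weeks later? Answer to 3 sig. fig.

2.88 K

Areal heat capacity C = ρc_p × D = 3.96×10^6 × 189 = 7.48×10^8 J/(m^2 K).
τ = C / λ = 7.48×10^8 / 8.69 = 8.61×10^7 s.
Equilibrium anomaly ΔT_eq = F / λ = 84.8 / 8.69 = 9.76 K.
t = 49.9 weeks = 3.02×10^7 s, so t/τ = 0.350.
ΔT(t) = ΔT_eq (1 − e^(−t/τ)) = 9.76 × (1 − e^−0.350) = 2.88 K.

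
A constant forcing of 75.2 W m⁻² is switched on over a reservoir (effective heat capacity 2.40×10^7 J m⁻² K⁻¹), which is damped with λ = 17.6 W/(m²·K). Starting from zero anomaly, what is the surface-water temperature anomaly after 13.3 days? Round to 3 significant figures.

Areal heat capacity C = 2.40×10^7 J m⁻² K⁻¹ (given).
τ = C / λ = 2.40×10^7 / 17.6 = 1.36×10^6 s.
Equilibrium anomaly ΔT_eq = F / λ = 75.2 / 17.6 = 4.27 K.
t = 13.3 days = 1.15×10^6 s, so t/τ = 0.843.
ΔT(t) = ΔT_eq (1 − e^(−t/τ)) = 4.27 × (1 − e^−0.843) = 2.43 K.

2.43 K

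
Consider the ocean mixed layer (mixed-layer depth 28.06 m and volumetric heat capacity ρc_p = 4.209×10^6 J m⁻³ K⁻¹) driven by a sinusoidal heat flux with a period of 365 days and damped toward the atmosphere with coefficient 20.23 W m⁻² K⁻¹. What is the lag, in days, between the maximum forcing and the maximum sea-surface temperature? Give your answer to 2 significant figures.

Areal heat capacity C = ρc_p × D = 4.209×10^6 × 28.06 = 1.18×10^8 J/(m^2 K).
ω = 2π / 3.15×10^7 s = 1.99×10^-7 s⁻¹.
Phase lag φ = arctan(Cω/λ) = arctan(23.5/20.23) = 0.861 rad.
Time lag = φ / ω = 0.861 / 1.99×10^-7 = 4.32×10^6 s = 50.0 days.

50 days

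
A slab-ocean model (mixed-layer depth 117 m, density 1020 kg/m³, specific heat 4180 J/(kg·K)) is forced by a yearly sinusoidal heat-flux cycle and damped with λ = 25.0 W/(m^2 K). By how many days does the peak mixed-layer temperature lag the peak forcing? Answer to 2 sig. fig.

77 days

Areal heat capacity C = ρ c_p D = 1020 × 4180 × 117 = 4.99×10^8 J m⁻² K⁻¹.
ω = 2π / 3.15×10^7 s = 1.99×10^-7 s⁻¹.
Phase lag φ = arctan(Cω/λ) = arctan(99.4/25.0) = 1.32 rad.
Time lag = φ / ω = 1.32 / 1.99×10^-7 = 6.65×10^6 s = 76.9 days.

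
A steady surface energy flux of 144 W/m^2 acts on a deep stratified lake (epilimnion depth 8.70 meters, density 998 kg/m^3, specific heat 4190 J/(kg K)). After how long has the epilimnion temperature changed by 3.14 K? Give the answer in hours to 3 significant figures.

Areal heat capacity C = ρ c_p D = 998 × 4190 × 8.70 = 3.64×10^7 J/(m^2 K).
Time required: Δt = C ΔT / F = 3.64×10^7 × 3.14 / 144 = 7.93×10^5 s.
In hours: 7.93×10^5 s / (3600 s/hour) = 220 hours.

220 hours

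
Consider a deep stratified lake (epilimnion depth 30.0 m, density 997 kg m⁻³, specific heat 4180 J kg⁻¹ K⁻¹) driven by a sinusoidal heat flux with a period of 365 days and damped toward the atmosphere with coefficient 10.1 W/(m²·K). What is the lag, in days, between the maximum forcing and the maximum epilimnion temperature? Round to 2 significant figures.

69 days

Areal heat capacity C = ρ c_p D = 997 × 4180 × 30.0 = 1.25×10^8 J m⁻² K⁻¹.
ω = 2π / 3.15×10^7 s = 1.99×10^-7 s⁻¹.
Phase lag φ = arctan(Cω/λ) = arctan(24.9/10.1) = 1.19 rad.
Time lag = φ / ω = 1.19 / 1.99×10^-7 = 5.95×10^6 s = 68.9 days.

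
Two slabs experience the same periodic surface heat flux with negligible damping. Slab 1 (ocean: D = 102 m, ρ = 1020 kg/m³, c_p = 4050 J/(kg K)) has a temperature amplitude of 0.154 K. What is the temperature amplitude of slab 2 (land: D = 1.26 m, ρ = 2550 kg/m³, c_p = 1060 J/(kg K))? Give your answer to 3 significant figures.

C_ocean = 4.21×10^8 J/(m²·K); C_land = 3.41×10^6 J/(m²·K).
A ∝ 1/C ⇒ A_land = A_ocean × C_ocean/C_land = 0.154 × 124 = 19.1 K.

19.1 K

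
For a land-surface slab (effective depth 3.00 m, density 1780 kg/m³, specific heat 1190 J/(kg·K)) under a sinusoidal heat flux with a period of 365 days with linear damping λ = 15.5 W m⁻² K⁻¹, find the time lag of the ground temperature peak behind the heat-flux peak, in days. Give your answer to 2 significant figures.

Areal heat capacity C = ρ c_p D = 1780 × 1190 × 3.00 = 6.35×10^6 J/(m²·K).
ω = 2π / 3.15×10^7 s = 1.99×10^-7 s⁻¹.
Phase lag φ = arctan(Cω/λ) = arctan(1.27/15.5) = 0.0815 rad.
Time lag = φ / ω = 0.0815 / 1.99×10^-7 = 4.09×10^5 s = 4.73 days.

4.7 days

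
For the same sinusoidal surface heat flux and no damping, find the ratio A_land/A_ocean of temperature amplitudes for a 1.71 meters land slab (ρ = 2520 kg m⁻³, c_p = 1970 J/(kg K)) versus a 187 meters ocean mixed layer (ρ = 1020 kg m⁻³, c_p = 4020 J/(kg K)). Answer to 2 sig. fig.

C_ocean = 1020 × 4020 × 187 = 7.67×10^8 J/(m²·K).
C_land = 2520 × 1970 × 1.71 = 8.49×10^6 J/(m²·K).
Undamped amplitude ∝ 1/C, so A_land/A_ocean = C_ocean/C_land = 90.3.

90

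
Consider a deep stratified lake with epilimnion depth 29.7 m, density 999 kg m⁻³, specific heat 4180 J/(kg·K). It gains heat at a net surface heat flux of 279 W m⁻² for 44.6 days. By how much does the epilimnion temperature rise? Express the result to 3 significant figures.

8.67 K

Areal heat capacity C = ρ c_p D = 999 × 4180 × 29.7 = 1.24×10^8 J/(m^2 K).
Net heat input Q = F Δt = 279 × (44.6 days × 86400 s/day) = 1.08×10^9 J/m².
ΔT = Q / C = 1.08×10^9 / 1.24×10^8 = 8.67 K.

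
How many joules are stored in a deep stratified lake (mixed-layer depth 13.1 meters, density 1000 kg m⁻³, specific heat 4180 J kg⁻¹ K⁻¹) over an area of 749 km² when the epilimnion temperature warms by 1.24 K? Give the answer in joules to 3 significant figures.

Areal heat capacity C = ρ c_p D = 1000 × 4180 × 13.1 = 5.48×10^7 J m⁻² K⁻¹.
Heat per unit area: q = C ΔT = 5.48×10^7 × 1.24 = 6.79×10^7 J/m².
Total heat: Q = q × A = 6.79×10^7 × (749 × 10⁶ m²) = 5.09×10^16 J.

5.09×10^16 J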